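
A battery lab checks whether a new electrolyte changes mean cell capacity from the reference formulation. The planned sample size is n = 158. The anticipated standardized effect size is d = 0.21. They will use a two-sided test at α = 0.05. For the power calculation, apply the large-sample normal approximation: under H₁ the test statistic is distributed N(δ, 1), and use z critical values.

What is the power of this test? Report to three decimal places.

Noncentrality parameter: δ = d·√n = 0.21 × √158 = 2.6397
Critical value for a two-sided test at α = 0.05: z_{α/2} = 1.960.
Power = Φ(δ − 1.960) + Φ(−δ − 1.960) = Φ(0.680) + Φ(-4.600) = 0.7517 + 0.0000 = 0.7517.

Power ≈ 0.752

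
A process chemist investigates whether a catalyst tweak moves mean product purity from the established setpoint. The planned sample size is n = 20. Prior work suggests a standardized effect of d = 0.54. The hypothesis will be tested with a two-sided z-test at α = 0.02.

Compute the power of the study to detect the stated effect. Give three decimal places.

Noncentrality parameter: δ = d·√n = 0.54 × √20 = 2.4150
Two-sided α = 0.02 → critical value z_{0.01} = 2.326.
Power = Φ(δ − 2.326) + Φ(−δ − 2.326) = Φ(0.089) + Φ(-4.741) = 0.5353 + 0.0000 = 0.5353.

Power ≈ 0.535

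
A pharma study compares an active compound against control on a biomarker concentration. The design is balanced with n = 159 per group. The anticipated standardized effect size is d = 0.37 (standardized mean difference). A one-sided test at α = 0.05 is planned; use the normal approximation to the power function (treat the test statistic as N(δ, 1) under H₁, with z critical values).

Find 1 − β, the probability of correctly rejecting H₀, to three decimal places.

Power ≈ 0.951

Noncentrality parameter: δ = d·√(n/2) = 0.37 × √(159/2) = 3.2990
Critical value for a one-sided test at α = 0.05: z_α = 1.645.
Power = Φ(δ − 1.645) = Φ(1.654) = 0.9510.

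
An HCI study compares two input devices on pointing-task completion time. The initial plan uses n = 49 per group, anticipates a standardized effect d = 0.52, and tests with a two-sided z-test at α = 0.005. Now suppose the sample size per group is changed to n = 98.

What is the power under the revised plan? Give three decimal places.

Power ≈ 0.798

With n = 98 per group: δ = d·√(n/2) = 0.52 × √(98/2) = 3.6400. Critical value z_{0.0025} = 2.807.
Revised power = Φ(δ − 2.807) + Φ(−δ − 2.807) = Φ(0.833) + Φ(-6.447) = 0.7976 + 0.0000 = 0.7976.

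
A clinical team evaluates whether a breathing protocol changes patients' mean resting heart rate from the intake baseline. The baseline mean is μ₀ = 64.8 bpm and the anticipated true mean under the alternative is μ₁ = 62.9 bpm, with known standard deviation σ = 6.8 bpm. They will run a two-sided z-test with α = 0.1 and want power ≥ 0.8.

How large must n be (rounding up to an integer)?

Standardized effect: d = |μ₁ − μ₀| / σ = |62.9 − 64.8| / 6.8 = 0.2794
Set Φ(δ − 1.645) = 0.8; then δ − 1.645 = Φ⁻¹(0.8) = 0.842, giving δ = 2.486.
(Ignoring the negligible lower-tail rejection probability gives the usual closed-form inversion.)
δ = d·√n ⇒ n = (δ/d)² = (2.486 / 0.2794)² = 79.19.
Round up to the next whole unit.

n = 80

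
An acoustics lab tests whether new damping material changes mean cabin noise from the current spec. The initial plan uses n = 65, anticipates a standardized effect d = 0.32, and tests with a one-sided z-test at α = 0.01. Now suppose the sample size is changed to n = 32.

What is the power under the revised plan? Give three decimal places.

With n = 32: δ = d·√n = 0.32 × √32 = 1.8102. Critical value z_{0.01} = 2.326.
Revised power = P(Z > 2.326 − δ) = Φ(-0.516) = 0.3029.

Power ≈ 0.303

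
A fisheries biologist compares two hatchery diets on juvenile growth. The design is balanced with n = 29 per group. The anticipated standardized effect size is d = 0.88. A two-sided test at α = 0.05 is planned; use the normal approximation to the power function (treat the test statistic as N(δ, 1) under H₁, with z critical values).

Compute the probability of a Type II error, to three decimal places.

Noncentrality parameter: δ = d·√(n/2) = 0.88 × √(29/2) = 3.3509
Critical value for a two-sided test at α = 0.05: z_{α/2} = 1.960.
Power = Φ(δ − 1.960) + Φ(−δ − 1.960) = Φ(1.391) + Φ(-5.311) = 0.9179 + 0.0000 = 0.9179.
Type II error: β = 1 − power = 1 − 0.9179 = 0.0821.

β ≈ 0.082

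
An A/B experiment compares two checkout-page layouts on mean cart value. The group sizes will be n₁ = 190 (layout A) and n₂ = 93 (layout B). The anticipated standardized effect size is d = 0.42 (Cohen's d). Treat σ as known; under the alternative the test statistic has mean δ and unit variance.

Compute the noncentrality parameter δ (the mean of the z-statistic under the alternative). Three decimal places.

δ ≈ 3.319

The noncentrality parameter scales effect size by the design's sample-size factor: δ = d / √(1/n₁ + 1/n₂) = 0.42 / √(1/190 + 1/93) = 3.3187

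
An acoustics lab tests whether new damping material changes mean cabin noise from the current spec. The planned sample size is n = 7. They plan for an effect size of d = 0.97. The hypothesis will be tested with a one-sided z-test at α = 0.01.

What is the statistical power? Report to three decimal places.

Power ≈ 0.595

Noncentrality parameter: δ = d·√n = 0.97 × √7 = 2.5664
Critical value for a one-sided test at α = 0.01: z_α = 2.326.
Power = Φ(δ − 2.326) = Φ(0.240) = 0.5948.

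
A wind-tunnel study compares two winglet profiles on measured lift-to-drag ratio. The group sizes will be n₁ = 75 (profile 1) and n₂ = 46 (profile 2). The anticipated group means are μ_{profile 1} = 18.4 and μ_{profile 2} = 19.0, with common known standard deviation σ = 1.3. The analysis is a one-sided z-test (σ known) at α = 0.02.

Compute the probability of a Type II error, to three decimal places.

Standardized effect: d = |μ_{profile 1} − μ_{profile 2}| / σ = |18.4 − 19.0| / 1.3 = 0.4615
Noncentrality parameter: δ = d / √(1/n₁ + 1/n₂) = 0.4615 / √(1/75 + 1/46) = 2.4645
One-sided α = 0.02 → critical value z_{0.02} = 2.054.
Power = P(Z > 2.054 − δ) = Φ(0.411) = 0.6594.
Type II error: β = 1 − power = 1 − 0.6594 = 0.3406.

β ≈ 0.341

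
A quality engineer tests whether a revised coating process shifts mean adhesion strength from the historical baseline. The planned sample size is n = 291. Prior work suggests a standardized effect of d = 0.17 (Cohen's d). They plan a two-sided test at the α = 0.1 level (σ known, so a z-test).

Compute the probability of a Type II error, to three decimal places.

Noncentrality parameter: δ = d·√n = 0.17 × √291 = 2.9000
Two-sided α = 0.1 → critical value z_{0.05} = 1.645.
Power = Φ(δ − 1.645) + Φ(−δ − 1.645) = Φ(1.255) + Φ(-4.545) = 0.8953 + 0.0000 = 0.8953.
Type II error: β = 1 − power = 1 − 0.8953 = 0.1047.

β ≈ 0.105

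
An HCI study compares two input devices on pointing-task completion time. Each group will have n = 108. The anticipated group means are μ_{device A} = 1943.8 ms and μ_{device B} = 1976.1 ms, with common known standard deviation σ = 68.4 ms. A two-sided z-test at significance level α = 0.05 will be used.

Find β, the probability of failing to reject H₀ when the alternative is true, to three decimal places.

β ≈ 0.066

Standardized effect: d = |μ_{device A} − μ_{device B}| / σ = |1943.8 − 1976.1| / 68.4 = 0.4722
Noncentrality parameter: δ = d·√(n/2) = 0.4722 × √(108/2) = 3.4701
Two-sided α = 0.05 → critical value z_{0.025} = 1.960.
Power = Φ(δ − 1.960) + Φ(−δ − 1.960) = Φ(1.510) + Φ(-5.430) = 0.9345 + 0.0000 = 0.9345.
Type II error: β = 1 − power = 1 − 0.9345 = 0.0655.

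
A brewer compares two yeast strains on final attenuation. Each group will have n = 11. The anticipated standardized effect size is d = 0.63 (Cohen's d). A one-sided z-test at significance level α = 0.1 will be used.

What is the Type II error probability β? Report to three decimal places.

Noncentrality parameter: δ = d·√(n/2) = 0.63 × √(11/2) = 1.4775
One-sided α = 0.1 → critical value z_{0.1} = 1.282.
Power = Φ(δ − 1.282) = Φ(0.196) = 0.5777.
Type II error: β = 1 − power = 1 − 0.5777 = 0.4223.

β ≈ 0.422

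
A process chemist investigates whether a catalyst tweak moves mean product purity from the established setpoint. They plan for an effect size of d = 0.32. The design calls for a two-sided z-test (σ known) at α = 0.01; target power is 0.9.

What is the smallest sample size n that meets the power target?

n = 146

For power 0.9 need Φ(δ − z_{0.005}) = 0.9, so δ = z_{0.005} + z_{0.10} = 2.576 + 1.282 = 3.857.
(The Φ(−δ − z_{α/2}) term is vanishingly small for δ > 0 and is dropped in the standard sample-size formula.)
δ = d·√n ⇒ n = (δ/d)² = (3.857 / 0.32)² = 145.31.
Round up to the next whole unit.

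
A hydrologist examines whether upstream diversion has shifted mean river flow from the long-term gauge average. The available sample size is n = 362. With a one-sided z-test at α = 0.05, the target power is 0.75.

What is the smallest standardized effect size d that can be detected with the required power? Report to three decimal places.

Required noncentrality: δ = z_{0.05} + z_{0.25} = 1.645 + 0.674 = 2.319.
δ = d·√n ⇒ d = δ/√n = 2.319/√362 = 0.1219.

d ≈ 0.122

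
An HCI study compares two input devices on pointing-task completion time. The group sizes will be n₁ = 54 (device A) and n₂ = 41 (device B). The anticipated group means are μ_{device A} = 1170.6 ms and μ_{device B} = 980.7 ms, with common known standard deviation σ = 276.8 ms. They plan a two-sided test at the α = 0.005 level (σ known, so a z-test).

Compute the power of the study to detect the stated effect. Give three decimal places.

Standardized effect: d = |μ_{device A} − μ_{device B}| / σ = |1170.6 − 980.7| / 276.8 = 0.6861
Noncentrality parameter: λ = d / √(1/n₁ + 1/n₂) = 0.6861 / √(1/54 + 1/41) = 3.3120
Critical value for a two-sided test at α = 0.005: z_{α/2} = 2.807.
Power = Φ(λ − 2.807) + Φ(−λ − 2.807) = Φ(0.505) + Φ(-6.119) = 0.6932 + 0.0000 = 0.6932.

Power ≈ 0.693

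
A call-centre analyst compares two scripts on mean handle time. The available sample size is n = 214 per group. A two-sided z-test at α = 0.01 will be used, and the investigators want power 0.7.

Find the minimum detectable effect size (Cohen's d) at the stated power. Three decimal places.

Need Φ(δ − 2.576) = 0.7, so δ = 2.576 + 0.524 = 3.100.
(The second rejection-region term Φ(−δ − z_{α/2}) is negligible and dropped.)
δ = d·√(n/2) ⇒ d = δ/√(n/2) = 3.100/√(214/2) = 0.2997.

d ≈ 0.300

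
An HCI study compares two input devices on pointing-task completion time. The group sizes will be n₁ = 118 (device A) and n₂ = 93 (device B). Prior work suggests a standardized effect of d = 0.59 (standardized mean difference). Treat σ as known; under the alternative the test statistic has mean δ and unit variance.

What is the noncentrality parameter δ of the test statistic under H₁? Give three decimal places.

δ ≈ 4.255

The noncentrality parameter scales effect size by the design's sample-size factor: δ = d / √(1/n₁ + 1/n₂) = 0.59 / √(1/118 + 1/93) = 4.2549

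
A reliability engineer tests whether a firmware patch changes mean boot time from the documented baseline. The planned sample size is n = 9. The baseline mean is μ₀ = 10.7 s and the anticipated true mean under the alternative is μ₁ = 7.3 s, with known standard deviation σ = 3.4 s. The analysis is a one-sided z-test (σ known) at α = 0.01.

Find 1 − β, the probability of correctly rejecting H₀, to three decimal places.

Standardized effect: d = |μ₁ − μ₀| / σ = |7.3 − 10.7| / 3.4 = 1.0000
Noncentrality parameter: δ = d·√n = 1.0000 × √9 = 3.0000
One-sided α = 0.01 → critical value z_{0.01} = 2.326.
Power = Φ(δ − 2.326) = Φ(0.674) = 0.7497.

Power ≈ 0.750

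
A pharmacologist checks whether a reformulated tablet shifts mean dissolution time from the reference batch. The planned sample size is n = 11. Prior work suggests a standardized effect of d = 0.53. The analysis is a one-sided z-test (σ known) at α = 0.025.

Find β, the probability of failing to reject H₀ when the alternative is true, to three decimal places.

β ≈ 0.580

Noncentrality parameter: δ = d·√n = 0.53 × √11 = 1.7578
One-sided α = 0.025 → critical value z_{0.025} = 1.960.
Power = Φ(δ − 1.960) = Φ(-0.202) = 0.4199.
Type II error: β = 1 − power = 1 − 0.4199 = 0.5801.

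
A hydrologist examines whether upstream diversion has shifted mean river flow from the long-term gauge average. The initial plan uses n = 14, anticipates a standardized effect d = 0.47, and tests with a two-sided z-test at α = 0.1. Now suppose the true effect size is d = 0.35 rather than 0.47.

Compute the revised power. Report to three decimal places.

Power ≈ 0.370

With d = 0.35: δ = d·√n = 0.35 × √14 = 1.3096. Critical value z_{0.05} = 1.645.
Revised power = Φ(δ − 1.645) + Φ(−δ − 1.645) = Φ(-0.335) + Φ(-2.954) = 0.3687 + 0.0016 = 0.3703.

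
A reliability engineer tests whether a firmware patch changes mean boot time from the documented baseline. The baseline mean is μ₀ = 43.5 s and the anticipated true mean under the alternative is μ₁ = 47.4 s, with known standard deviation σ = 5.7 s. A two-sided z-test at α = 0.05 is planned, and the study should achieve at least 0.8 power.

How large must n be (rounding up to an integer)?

n = 17

Standardized effect: d = |μ₁ − μ₀| / σ = |47.4 − 43.5| / 5.7 = 0.6842
For power 0.8 need Φ(δ − z_{0.025}) = 0.8, so δ = z_{0.025} + z_{0.20} = 1.960 + 0.842 = 2.802.
(The Φ(−δ − z_{α/2}) term is vanishingly small for δ > 0 and is dropped in the standard sample-size formula.)
δ = d·√n ⇒ n = (δ/d)² = (2.802 / 0.6842)² = 16.77.
Round up to the next whole unit.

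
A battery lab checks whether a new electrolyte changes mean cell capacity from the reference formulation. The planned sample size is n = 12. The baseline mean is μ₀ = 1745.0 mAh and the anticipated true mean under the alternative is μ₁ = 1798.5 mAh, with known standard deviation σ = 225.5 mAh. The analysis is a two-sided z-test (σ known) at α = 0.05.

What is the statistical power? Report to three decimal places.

Standardized effect: d = |μ₁ − μ₀| / σ = |1798.5 − 1745.0| / 225.5 = 0.2373
Noncentrality parameter: δ = d·√n = 0.2373 × √12 = 0.8219
Two-sided α = 0.05 → critical value z_{0.025} = 1.960.
Power = Φ(δ − 1.960) + Φ(−δ − 1.960) = Φ(-1.138) + Φ(-2.782) = 0.1275 + 0.0027 = 0.1302.

Power ≈ 0.130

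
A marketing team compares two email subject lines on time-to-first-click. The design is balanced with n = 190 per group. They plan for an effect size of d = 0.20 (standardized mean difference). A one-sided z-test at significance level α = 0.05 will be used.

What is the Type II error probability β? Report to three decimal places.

Noncentrality parameter: λ = d·√(n/2) = 0.20 × √(190/2) = 1.9494
One-sided α = 0.05 → critical value z_{0.05} = 1.645.
Power = P(Z > 1.645 − λ) = Φ(0.305) = 0.6196.
Type II error: β = 1 − power = 1 − 0.6196 = 0.3804.

β ≈ 0.380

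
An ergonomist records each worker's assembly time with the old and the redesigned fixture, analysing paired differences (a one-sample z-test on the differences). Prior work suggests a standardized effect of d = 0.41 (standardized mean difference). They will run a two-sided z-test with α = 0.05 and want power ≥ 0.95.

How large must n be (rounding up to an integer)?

n = 78

For power 0.95 need Φ(δ − z_{0.025}) = 0.95, so δ = z_{0.025} + z_{0.05} = 1.960 + 1.645 = 3.605.
(The Φ(−δ − z_{α/2}) term is vanishingly small for δ > 0 and is dropped in the standard sample-size formula.)
δ = d·√n ⇒ n = (δ/d)² = (3.605 / 0.41)² = 77.30.
Round up to the next whole unit.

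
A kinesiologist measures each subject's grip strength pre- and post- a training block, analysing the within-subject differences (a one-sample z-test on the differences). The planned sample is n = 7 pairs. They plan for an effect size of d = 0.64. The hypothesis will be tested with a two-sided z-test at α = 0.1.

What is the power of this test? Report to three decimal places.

Noncentrality parameter: δ = d·√n = 0.64 × √7 = 1.6933
Critical value for a two-sided test at α = 0.1: z_{α/2} = 1.645.
Power = Φ(δ − 1.645) + Φ(−δ − 1.645) = Φ(0.048) + Φ(-3.338) = 0.5193 + 0.0004 = 0.5197.

Power ≈ 0.520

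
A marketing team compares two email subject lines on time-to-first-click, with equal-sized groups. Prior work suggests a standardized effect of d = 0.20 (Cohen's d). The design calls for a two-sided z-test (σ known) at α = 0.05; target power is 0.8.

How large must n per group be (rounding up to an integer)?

n = 393 per group

Set Φ(δ − 1.960) = 0.8; then δ − 1.960 = Φ⁻¹(0.8) = 0.842, giving δ = 2.802.
(The Φ(−δ − z_{α/2}) term is vanishingly small for δ > 0 and is dropped in the standard sample-size formula.)
δ = d·√(n/2) ⇒ n = 2(δ/d)² = 2 × (2.802 / 0.20)² = 392.44.
Round up to the next whole unit.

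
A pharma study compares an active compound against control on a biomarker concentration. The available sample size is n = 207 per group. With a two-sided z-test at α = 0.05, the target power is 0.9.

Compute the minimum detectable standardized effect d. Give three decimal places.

Need Φ(δ − 1.960) = 0.9, so δ = 1.960 + 1.282 = 3.242.
(The second rejection-region term Φ(−δ − z_{α/2}) is negligible and dropped.)
δ = d·√(n/2) ⇒ d = δ/√(n/2) = 3.242/√(207/2) = 0.3186.

d ≈ 0.319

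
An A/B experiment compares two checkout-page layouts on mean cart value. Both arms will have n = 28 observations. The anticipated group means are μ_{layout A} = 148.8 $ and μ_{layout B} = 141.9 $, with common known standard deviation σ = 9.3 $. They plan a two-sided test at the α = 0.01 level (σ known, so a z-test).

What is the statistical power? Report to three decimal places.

Standardized effect: d = |μ_{layout A} − μ_{layout B}| / σ = |148.8 − 141.9| / 9.3 = 0.7419
Noncentrality parameter: δ = d·√(n/2) = 0.7419 × √(28/2) = 2.7761
Critical value for a two-sided test at α = 0.01: z_{α/2} = 2.576.
Power = Φ(δ − 2.576) + Φ(−δ − 2.576) = Φ(0.200) + Φ(-5.352) = 0.5794 + 0.0000 = 0.5794.

Power ≈ 0.579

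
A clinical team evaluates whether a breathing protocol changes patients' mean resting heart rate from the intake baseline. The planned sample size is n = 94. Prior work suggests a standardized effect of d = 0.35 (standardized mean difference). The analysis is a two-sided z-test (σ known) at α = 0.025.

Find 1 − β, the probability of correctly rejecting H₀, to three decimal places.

Noncentrality parameter: λ = d·√n = 0.35 × √94 = 3.3934
Two-sided α = 0.025 → critical value z_{0.0125} = 2.241.
Power = Φ(λ − 2.241) + Φ(−λ − 2.241) = Φ(1.152) + Φ(-5.635) = 0.8753 + 0.0000 = 0.8753.

Power ≈ 0.875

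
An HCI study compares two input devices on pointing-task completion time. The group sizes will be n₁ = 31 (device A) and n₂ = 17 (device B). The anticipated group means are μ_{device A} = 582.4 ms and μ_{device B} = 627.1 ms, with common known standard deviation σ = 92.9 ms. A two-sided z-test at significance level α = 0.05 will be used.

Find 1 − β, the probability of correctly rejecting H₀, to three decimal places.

Power ≈ 0.358

Standardized effect: d = |μ_{device A} − μ_{device B}| / σ = |582.4 − 627.1| / 92.9 = 0.4812
Noncentrality parameter: δ = d / √(1/n₁ + 1/n₂) = 0.4812 / √(1/31 + 1/17) = 1.5943
Critical value for a two-sided test at α = 0.05: z_{α/2} = 1.960.
Power = Φ(δ − 1.960) + Φ(−δ − 1.960) = Φ(-0.366) + Φ(-3.554) = 0.3573 + 0.0002 = 0.3575.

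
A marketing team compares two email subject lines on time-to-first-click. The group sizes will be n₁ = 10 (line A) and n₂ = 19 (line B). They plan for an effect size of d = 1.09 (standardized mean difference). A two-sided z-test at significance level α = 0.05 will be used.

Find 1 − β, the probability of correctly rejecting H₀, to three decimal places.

Power ≈ 0.797

Noncentrality parameter: δ = d / √(1/n₁ + 1/n₂) = 1.09 / √(1/10 + 1/19) = 2.7900
Critical value for a two-sided test at α = 0.05: z_{α/2} = 1.960.
Power = Φ(δ − 1.960) + Φ(−δ − 1.960) = Φ(0.830) + Φ(-4.750) = 0.7967 + 0.0000 = 0.7967.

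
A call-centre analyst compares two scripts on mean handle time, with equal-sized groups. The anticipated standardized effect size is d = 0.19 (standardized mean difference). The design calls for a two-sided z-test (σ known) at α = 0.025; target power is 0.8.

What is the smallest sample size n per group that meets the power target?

For power 0.8 need Φ(δ − z_{0.0125}) = 0.8, so δ = z_{0.0125} + z_{0.20} = 2.241 + 0.842 = 3.083.
(Ignoring the negligible lower-tail rejection probability gives the usual closed-form inversion.)
δ = d·√(n/2) ⇒ n = 2(δ/d)² = 2 × (3.083 / 0.19)² = 526.59.
Rounding up, n = 527 per group.

n = 527 per group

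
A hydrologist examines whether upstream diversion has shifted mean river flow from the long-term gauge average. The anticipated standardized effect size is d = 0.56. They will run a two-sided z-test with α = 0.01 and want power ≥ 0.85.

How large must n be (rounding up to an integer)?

n = 42

Set Φ(δ − 2.576) = 0.85; then δ − 2.576 = Φ⁻¹(0.85) = 1.036, giving δ = 3.612.
(Ignoring the negligible lower-tail rejection probability gives the usual closed-form inversion.)
δ = d·√n ⇒ n = (δ/d)² = (3.612 / 0.56)² = 41.61.
Rounding up, n = 42.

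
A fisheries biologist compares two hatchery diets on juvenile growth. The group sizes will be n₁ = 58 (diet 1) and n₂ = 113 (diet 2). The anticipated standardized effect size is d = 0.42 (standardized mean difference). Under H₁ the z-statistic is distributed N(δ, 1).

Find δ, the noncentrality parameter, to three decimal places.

δ = d / √(1/n₁ + 1/n₂) = 0.42 / √(1/58 + 1/113) = 2.6002

δ ≈ 2.600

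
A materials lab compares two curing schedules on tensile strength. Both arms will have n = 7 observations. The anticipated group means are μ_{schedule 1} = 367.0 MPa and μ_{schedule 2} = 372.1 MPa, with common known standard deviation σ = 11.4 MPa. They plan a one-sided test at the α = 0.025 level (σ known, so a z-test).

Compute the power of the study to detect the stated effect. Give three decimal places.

Power ≈ 0.131

Standardized effect: d = |μ_{schedule 1} − μ_{schedule 2}| / σ = |367.0 − 372.1| / 11.4 = 0.4474
Noncentrality parameter: δ = d·√(n/2) = 0.4474 × √(7/2) = 0.8369
Critical value for a one-sided test at α = 0.025: z_α = 1.960.
Power = Φ(δ − 1.960) = Φ(-1.123) = 0.1307.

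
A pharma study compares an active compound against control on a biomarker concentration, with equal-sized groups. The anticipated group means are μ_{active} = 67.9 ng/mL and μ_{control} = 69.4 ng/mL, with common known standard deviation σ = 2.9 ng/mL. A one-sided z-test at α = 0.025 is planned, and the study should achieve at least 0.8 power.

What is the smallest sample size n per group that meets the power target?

n = 59 per group

Standardized effect: d = |μ_{active} − μ_{control}| / σ = |67.9 − 69.4| / 2.9 = 0.5172
Set Φ(δ − 1.960) = 0.8; then δ − 1.960 = Φ⁻¹(0.8) = 0.842, giving δ = 2.802.
δ = d·√(n/2) ⇒ n = 2(δ/d)² = 2 × (2.802 / 0.5172)² = 58.67.
Rounding up, n = 59 per group.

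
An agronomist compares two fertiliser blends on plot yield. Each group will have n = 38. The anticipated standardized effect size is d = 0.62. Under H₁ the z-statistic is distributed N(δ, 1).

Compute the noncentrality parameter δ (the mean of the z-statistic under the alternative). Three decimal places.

δ = d·√(n/2) = 0.62 × √(38/2) = 2.7025

δ ≈ 2.703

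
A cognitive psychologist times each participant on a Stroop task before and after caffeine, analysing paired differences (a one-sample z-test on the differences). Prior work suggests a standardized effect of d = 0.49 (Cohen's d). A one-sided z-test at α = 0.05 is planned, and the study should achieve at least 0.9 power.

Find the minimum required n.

n = 36

For power 0.9 need Φ(δ − z_{0.05}) = 0.9, so δ = z_{0.05} + z_{0.10} = 1.645 + 1.282 = 2.926.
δ = d·√n ⇒ n = (δ/d)² = (2.926 / 0.49)² = 35.67.
Rounding up, n = 36.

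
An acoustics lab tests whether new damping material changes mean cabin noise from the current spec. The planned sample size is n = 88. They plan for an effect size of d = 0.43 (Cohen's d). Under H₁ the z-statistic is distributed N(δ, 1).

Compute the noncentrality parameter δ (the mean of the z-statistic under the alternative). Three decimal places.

δ ≈ 4.034

δ = d·√n = 0.43 × √88 = 4.0338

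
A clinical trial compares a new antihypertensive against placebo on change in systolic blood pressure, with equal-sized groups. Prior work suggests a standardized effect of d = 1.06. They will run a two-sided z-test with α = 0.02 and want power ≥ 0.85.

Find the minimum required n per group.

Set Φ(δ − 2.326) = 0.85; then δ − 2.326 = Φ⁻¹(0.85) = 1.036, giving δ = 3.363.
(For δ > 0 the lower-tail rejection region contributes negligibly to power, so the one-term inversion is standard.)
δ = d·√(n/2) ⇒ n = 2(δ/d)² = 2 × (3.363 / 1.06)² = 20.13.
Round up to the next whole unit.

n = 21 per group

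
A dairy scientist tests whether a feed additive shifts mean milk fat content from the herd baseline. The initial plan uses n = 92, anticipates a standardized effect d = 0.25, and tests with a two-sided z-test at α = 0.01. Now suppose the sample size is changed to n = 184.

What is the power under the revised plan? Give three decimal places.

With n = 184: δ = d·√n = 0.25 × √184 = 3.3912. Critical value z_{0.005} = 2.576.
Revised power = Φ(δ − 2.576) + Φ(−δ − 2.576) = Φ(0.815) + Φ(-5.967) = 0.7926 + 0.0000 = 0.7926.

Power ≈ 0.793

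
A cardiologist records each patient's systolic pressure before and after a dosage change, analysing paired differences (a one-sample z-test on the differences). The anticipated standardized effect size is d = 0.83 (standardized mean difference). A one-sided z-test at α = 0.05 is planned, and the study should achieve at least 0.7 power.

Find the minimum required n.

Set Φ(δ − 1.645) = 0.7; then δ − 1.645 = Φ⁻¹(0.7) = 0.524, giving δ = 2.169.
δ = d·√n ⇒ n = (δ/d)² = (2.169 / 0.83)² = 6.83.
Rounding up, n = 7.

n = 7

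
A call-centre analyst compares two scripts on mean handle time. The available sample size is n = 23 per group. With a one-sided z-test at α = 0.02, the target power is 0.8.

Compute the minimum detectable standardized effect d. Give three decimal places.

Need Φ(δ − 2.054) = 0.8, so δ = 2.054 + 0.842 = 2.895.
δ = d·√(n/2) ⇒ d = δ/√(n/2) = 2.895/√(23/2) = 0.8538.

d ≈ 0.854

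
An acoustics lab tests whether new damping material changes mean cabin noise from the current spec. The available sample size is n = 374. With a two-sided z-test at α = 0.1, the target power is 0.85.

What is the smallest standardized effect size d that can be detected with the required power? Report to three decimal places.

d ≈ 0.139

Required noncentrality: δ = z_{0.05} + z_{0.15} = 1.645 + 1.036 = 2.681.
(The second rejection-region term Φ(−δ − z_{α/2}) is negligible and dropped.)
δ = d·√n ⇒ d = δ/√n = 2.681/√374 = 0.1386.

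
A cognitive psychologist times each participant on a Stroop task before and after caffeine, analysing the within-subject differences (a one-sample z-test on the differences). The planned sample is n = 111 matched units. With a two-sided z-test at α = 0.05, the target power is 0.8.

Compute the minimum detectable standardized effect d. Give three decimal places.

Need Φ(δ − 1.960) = 0.8, so δ = 1.960 + 0.842 = 2.802.
(Lower-tail contribution to power is negligible for δ > 0.)
δ = d·√n ⇒ d = δ/√n = 2.802/√111 = 0.2659.

d ≈ 0.266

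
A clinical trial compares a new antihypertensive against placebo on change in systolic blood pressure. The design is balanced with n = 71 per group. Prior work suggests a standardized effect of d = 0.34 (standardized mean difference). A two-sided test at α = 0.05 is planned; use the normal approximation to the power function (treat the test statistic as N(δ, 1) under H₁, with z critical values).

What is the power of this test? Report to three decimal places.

Power ≈ 0.526

Noncentrality parameter: δ = d·√(n/2) = 0.34 × √(71/2) = 2.0258
Two-sided α = 0.05 → critical value z_{0.025} = 1.960.
Power = Φ(δ − 1.960) + Φ(−δ − 1.960) = Φ(0.066) + Φ(-3.986) = 0.5262 + 0.0000 = 0.5263.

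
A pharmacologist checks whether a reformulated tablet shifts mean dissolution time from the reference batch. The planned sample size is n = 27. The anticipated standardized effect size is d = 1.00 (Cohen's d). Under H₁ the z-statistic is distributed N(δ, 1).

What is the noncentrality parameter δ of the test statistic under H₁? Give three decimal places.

The noncentrality parameter scales effect size by the design's sample-size factor: δ = d·√n = 1.00 × √27 = 5.1962

δ ≈ 5.196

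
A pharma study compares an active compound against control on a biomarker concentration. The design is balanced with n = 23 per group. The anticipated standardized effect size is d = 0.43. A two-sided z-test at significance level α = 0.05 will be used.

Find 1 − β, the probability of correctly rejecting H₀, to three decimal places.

Power ≈ 0.308

Noncentrality parameter: δ = d·√(n/2) = 0.43 × √(23/2) = 1.4582
Two-sided α = 0.05 → critical value z_{0.025} = 1.960.
Power = Φ(δ − 1.960) + Φ(−δ − 1.960) = Φ(-0.502) + Φ(-3.418) = 0.3079 + 0.0003 = 0.3082.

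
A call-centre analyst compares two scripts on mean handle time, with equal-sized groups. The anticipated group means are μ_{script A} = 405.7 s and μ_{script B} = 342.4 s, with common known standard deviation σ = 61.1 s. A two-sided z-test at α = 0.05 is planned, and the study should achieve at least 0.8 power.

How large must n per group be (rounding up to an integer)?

Standardized effect: d = |μ_{script A} − μ_{script B}| / σ = |405.7 − 342.4| / 61.1 = 1.0360
Set Φ(δ − 1.960) = 0.8; then δ − 1.960 = Φ⁻¹(0.8) = 0.842, giving δ = 2.802.
(The Φ(−δ − z_{α/2}) term is vanishingly small for δ > 0 and is dropped in the standard sample-size formula.)
δ = d·√(n/2) ⇒ n = 2(δ/d)² = 2 × (2.802 / 1.0360)² = 14.63.
Rounding up, n = 15 per group.

n = 15 per group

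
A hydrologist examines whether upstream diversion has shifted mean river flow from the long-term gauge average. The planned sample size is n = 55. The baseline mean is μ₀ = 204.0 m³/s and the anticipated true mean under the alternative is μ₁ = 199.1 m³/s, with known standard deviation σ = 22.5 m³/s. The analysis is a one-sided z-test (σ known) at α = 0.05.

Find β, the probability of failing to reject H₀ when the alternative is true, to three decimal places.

β ≈ 0.512

Standardized effect: d = |μ₁ − μ₀| / σ = |199.1 − 204.0| / 22.5 = 0.2178
Noncentrality parameter: δ = d·√n = 0.2178 × √55 = 1.6151
Critical value for a one-sided test at α = 0.05: z_α = 1.645.
Power = P(Z > 1.645 − δ) = Φ(-0.030) = 0.4881.
Type II error: β = 1 − power = 1 − 0.4881 = 0.5119.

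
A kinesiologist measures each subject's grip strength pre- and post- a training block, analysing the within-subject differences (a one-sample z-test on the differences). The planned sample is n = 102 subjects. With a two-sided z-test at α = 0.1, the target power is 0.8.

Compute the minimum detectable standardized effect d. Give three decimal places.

d ≈ 0.246

Need Φ(δ − 1.645) = 0.8, so δ = 1.645 + 0.842 = 2.486.
(The second rejection-region term Φ(−δ − z_{α/2}) is negligible and dropped.)
δ = d·√n ⇒ d = δ/√n = 2.486/√102 = 0.2462.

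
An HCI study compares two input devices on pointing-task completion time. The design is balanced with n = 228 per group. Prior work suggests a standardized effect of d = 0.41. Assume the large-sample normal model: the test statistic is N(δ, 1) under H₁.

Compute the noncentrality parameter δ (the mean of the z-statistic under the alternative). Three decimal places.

δ ≈ 4.378

δ = d·√(n/2) = 0.41 × √(228/2) = 4.3776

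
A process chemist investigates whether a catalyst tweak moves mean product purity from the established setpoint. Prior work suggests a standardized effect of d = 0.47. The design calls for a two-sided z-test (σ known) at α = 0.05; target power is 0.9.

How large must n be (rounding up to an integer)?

Set Φ(δ − 1.960) = 0.9; then δ − 1.960 = Φ⁻¹(0.9) = 1.282, giving δ = 3.242.
(Ignoring the negligible lower-tail rejection probability gives the usual closed-form inversion.)
δ = d·√n ⇒ n = (δ/d)² = (3.242 / 0.47)² = 47.57.
Rounding up, n = 48.

n = 48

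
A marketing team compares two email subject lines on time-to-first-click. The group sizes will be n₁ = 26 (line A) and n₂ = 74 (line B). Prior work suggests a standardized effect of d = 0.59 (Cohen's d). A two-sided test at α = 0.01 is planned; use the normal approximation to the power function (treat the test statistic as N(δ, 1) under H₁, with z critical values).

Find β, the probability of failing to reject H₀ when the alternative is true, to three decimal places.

Noncentrality parameter: δ = d / √(1/n₁ + 1/n₂) = 0.59 / √(1/26 + 1/74) = 2.5879
Critical value for a two-sided test at α = 0.01: z_{α/2} = 2.576.
Power = Φ(δ − 2.576) + Φ(−δ − 2.576) = Φ(0.012) + Φ(-5.164) = 0.5048 + 0.0000 = 0.5048.
Type II error: β = 1 − power = 1 − 0.5048 = 0.4952.

β ≈ 0.495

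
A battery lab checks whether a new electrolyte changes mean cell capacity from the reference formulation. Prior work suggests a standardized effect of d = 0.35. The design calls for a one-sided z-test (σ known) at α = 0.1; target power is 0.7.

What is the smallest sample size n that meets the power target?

n = 27

For power 0.7 need Φ(δ − z_{0.1}) = 0.7, so δ = z_{0.1} + z_{0.30} = 1.282 + 0.524 = 1.806.
δ = d·√n ⇒ n = (δ/d)² = (1.806 / 0.35)² = 26.62.
Round up to the next whole unit.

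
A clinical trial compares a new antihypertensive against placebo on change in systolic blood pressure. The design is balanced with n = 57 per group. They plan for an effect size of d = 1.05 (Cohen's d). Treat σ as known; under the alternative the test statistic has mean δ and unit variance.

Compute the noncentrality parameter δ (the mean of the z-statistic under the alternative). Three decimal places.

δ ≈ 5.605

The noncentrality parameter scales effect size by the design's sample-size factor: δ = d·√(n/2) = 1.05 × √(57/2) = 5.6055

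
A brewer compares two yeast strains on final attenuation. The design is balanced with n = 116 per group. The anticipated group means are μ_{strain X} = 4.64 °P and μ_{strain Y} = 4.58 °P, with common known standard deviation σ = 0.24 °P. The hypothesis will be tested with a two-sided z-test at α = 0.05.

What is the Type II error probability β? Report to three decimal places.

Standardized effect: d = |μ_{strain X} − μ_{strain Y}| / σ = |4.64 − 4.58| / 0.24 = 0.2500
Noncentrality parameter: δ = d·√(n/2) = 0.2500 × √(116/2) = 1.9039
Two-sided α = 0.05 → critical value z_{0.025} = 1.960.
Power = Φ(δ − 1.960) + Φ(−δ − 1.960) = Φ(-0.056) + Φ(-3.864) = 0.4777 + 0.0001 = 0.4777.
Type II error: β = 1 − power = 1 − 0.4777 = 0.5223.

β ≈ 0.522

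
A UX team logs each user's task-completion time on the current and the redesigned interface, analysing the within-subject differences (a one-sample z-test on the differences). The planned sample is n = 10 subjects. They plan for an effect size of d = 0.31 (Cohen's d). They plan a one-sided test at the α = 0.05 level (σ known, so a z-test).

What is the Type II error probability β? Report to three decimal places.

β ≈ 0.747

Noncentrality parameter: δ = d·√n = 0.31 × √10 = 0.9803
Critical value for a one-sided test at α = 0.05: z_α = 1.645.
Power = Φ(δ − 1.645) = Φ(-0.665) = 0.2532.
Type II error: β = 1 − power = 1 − 0.2532 = 0.7468.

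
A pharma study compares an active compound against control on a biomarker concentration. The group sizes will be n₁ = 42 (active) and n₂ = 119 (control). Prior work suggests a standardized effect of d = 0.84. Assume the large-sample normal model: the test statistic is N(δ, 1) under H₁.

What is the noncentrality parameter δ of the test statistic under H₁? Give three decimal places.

δ ≈ 4.680

The noncentrality parameter scales effect size by the design's sample-size factor: δ = d / √(1/n₁ + 1/n₂) = 0.84 / √(1/42 + 1/119) = 4.6802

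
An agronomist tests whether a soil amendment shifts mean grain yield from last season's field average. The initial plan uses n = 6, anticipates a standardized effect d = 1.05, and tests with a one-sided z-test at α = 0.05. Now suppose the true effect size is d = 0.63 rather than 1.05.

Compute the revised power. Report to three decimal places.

With d = 0.63: δ = d·√n = 0.63 × √6 = 1.5432. Critical value z_{0.05} = 1.645.
Revised power = P(Z > 1.645 − δ) = Φ(-0.102) = 0.4595.

Power ≈ 0.460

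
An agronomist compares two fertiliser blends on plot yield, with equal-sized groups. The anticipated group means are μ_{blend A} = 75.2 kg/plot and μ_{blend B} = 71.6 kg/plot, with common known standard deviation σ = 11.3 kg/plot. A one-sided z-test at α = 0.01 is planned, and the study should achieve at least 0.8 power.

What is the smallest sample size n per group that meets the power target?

n = 198 per group

Standardized effect: d = |μ_{blend A} − μ_{blend B}| / σ = |75.2 − 71.6| / 11.3 = 0.3186
For power 0.8 need Φ(δ − z_{0.01}) = 0.8, so δ = z_{0.01} + z_{0.20} = 2.326 + 0.842 = 3.168.
δ = d·√(n/2) ⇒ n = 2(δ/d)² = 2 × (3.168 / 0.3186)² = 197.76.
Round up to the next whole unit.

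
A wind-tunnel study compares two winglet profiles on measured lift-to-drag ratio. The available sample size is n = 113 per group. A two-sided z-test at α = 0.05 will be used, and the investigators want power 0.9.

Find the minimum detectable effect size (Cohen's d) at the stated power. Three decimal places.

d ≈ 0.431

Need Φ(δ − 1.960) = 0.9, so δ = 1.960 + 1.282 = 3.242.
(The second rejection-region term Φ(−δ − z_{α/2}) is negligible and dropped.)
δ = d·√(n/2) ⇒ d = δ/√(n/2) = 3.242/√(113/2) = 0.4312.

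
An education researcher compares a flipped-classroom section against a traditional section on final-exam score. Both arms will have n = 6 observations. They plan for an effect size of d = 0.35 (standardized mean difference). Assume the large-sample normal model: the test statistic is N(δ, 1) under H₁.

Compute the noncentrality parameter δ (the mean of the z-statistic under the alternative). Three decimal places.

δ ≈ 0.606

The noncentrality parameter scales effect size by the design's sample-size factor: δ = d·√(n/2) = 0.35 × √(6/2) = 0.6062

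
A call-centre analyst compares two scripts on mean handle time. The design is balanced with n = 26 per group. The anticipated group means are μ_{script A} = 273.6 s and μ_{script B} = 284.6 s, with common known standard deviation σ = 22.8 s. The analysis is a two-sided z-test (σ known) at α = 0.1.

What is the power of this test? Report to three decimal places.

Power ≈ 0.538

Standardized effect: d = |μ_{script A} − μ_{script B}| / σ = |273.6 − 284.6| / 22.8 = 0.4825
Noncentrality parameter: δ = d·√(n/2) = 0.4825 × √(26/2) = 1.7395
Two-sided α = 0.1 → critical value z_{0.05} = 1.645.
Power = Φ(δ − 1.645) + Φ(−δ − 1.645) = Φ(0.095) + Φ(-3.384) = 0.5377 + 0.0004 = 0.5381.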